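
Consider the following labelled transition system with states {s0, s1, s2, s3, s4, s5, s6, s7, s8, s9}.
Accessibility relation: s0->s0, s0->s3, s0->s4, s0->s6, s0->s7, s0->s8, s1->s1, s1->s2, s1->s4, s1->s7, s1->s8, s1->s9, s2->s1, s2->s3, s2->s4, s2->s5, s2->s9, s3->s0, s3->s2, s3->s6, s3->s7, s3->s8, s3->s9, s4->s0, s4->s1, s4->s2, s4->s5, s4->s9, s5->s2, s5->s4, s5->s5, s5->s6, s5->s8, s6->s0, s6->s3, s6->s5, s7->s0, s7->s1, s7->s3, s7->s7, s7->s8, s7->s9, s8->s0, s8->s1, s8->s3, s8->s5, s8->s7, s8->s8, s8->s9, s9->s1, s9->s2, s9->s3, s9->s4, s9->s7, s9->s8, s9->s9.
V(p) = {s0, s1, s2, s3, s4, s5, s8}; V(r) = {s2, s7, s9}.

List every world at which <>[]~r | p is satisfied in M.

s0, s1, s2, s3, s4, s5, s8

Recall that []ψ holds at a world iff ψ holds at every accessible world, and <>ψ holds iff ψ holds at some accessible world.
Let φ = <>[]~r | p. Evaluate φ at each world:
  s0 (successors {s0, s3, s4, s6, s7, s8}): φ is true.
  s1 (successors {s1, s2, s4, s7, s8, s9}): φ is true.
  s2 (successors {s1, s3, s4, s5, s9}): φ is true.
  s3 (successors {s0, s2, s6, s7, s8, s9}): φ is true.
  s4 (successors {s0, s1, s2, s5, s9}): φ is true.
  s5 (successors {s2, s4, s5, s6, s8}): φ is true.
  s6 (successors {s0, s3, s5}): φ is false.
  s7 (successors {s0, s1, s3, s7, s8, s9}): φ is false.
  s8 (successors {s0, s1, s3, s5, s7, s8, s9}): φ is true.
  s9 (successors {s1, s2, s3, s4, s7, s8, s9}): φ is false.
For instance, at s6:
  At s6: <>[]~r is false, p is false, so <>[]~r | p is false.
    At s6: <>[]~r requires []~r at some successor in {s0, s3, s5}.
      At s0: []~r is false.
      At s3: []~r is false.
      At s5: []~r is false.
    So <>[]~r is false at s6.
Satisfying worlds: {s0, s1, s2, s3, s4, s5, s8}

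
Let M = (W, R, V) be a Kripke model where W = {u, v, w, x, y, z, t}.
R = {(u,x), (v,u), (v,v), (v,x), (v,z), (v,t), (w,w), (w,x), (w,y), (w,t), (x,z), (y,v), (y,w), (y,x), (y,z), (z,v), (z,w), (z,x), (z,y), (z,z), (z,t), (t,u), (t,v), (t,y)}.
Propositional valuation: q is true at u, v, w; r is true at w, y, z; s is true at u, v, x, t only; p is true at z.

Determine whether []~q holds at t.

At t: []~q requires ~q at every successor {u, v, y}.
  ~q fails at u, so []~q is false at t.

No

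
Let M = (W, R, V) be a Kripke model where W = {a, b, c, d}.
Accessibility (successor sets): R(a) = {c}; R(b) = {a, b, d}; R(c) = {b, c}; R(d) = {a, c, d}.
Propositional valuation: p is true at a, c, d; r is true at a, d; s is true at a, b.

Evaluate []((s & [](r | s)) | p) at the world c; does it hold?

Yes

At c: []((s & [](r | s)) | p) requires (s & [](r | s)) | p at every successor {b, c}.
    At b: s & [](r | s) is true, p is false, so (s & [](r | s)) | p is true.
      At b: s is true, [](r | s) is true, so s & [](r | s) is true.
    At c: s & [](r | s) is false, p is true, so (s & [](r | s)) | p is true.
      At c: s is false, [](r | s) is false, so s & [](r | s) is false.
So []((s & [](r | s)) | p) is true at c.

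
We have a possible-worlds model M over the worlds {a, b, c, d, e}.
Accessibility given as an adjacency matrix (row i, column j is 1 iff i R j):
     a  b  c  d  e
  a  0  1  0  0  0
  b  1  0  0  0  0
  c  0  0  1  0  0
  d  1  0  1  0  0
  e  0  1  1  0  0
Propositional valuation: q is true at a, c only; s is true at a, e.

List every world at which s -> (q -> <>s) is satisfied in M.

b, c, d, e

Let φ = s -> (q -> <>s). Evaluate φ at each world:
  a (successors {b}): φ is false.
  b (successors {a}): φ is true.
  c (successors {c}): φ is true.
  d (successors {a, c}): φ is true.
  e (successors {b, c}): φ is true.
For instance, at b:
  At b: s is false, q -> <>s is true, so s -> (q -> <>s) is true.
    At b: q is false, <>s is true, so q -> <>s is true.
      At b: <>s requires s at some successor in {a}.
        s holds at a, so <>s is true at b.
Satisfying worlds: {b, c, d, e}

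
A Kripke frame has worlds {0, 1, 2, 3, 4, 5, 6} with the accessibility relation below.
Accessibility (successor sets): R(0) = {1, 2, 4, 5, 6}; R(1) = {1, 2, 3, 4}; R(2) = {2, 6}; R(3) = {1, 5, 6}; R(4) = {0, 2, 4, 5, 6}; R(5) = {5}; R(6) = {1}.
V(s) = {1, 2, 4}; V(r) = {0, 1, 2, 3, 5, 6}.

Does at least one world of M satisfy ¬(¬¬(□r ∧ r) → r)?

Let φ = ¬(¬¬(□r ∧ r) → r). Evaluate φ at each world:
  0 (successors {1, 2, 4, 5, 6}): φ is false.
  1 (successors {1, 2, 3, 4}): φ is false.
  2 (successors {2, 6}): φ is false.
  3 (successors {1, 5, 6}): φ is false.
  4 (successors {0, 2, 4, 5, 6}): φ is false.
  5 (successors {5}): φ is false.
  6 (successors {1}): φ is false.
For instance, at 1:
  At 1: ¬¬(□r ∧ r) → r is true, so ¬(¬¬(□r ∧ r) → r) is false.
    At 1: ¬¬(□r ∧ r) is false, r is true, so ¬¬(□r ∧ r) → r is true.
      At 1: ¬(□r ∧ r) is true, so ¬¬(□r ∧ r) is false.

No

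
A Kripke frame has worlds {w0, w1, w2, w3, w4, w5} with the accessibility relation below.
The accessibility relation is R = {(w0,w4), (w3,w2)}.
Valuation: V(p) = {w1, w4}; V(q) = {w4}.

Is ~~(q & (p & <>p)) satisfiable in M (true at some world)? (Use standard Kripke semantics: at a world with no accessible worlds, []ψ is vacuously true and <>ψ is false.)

Let φ = ~~(q & (p & <>p)). Evaluate φ at each world:
  w0 (successors {w4}): φ is false.
  w1 (successors ∅): φ is false.
  w2 (successors ∅): φ is false.
  w3 (successors {w2}): φ is false.
  w4 (successors ∅): φ is false.
  w5 (successors ∅): φ is false.
For instance, at w0:
  At w0: ~(q & (p & <>p)) is true, so ~~(q & (p & <>p)) is false.
    At w0: q & (p & <>p) is false, so ~(q & (p & <>p)) is true.
      At w0: q is false, p & <>p is false, so q & (p & <>p) is false.

No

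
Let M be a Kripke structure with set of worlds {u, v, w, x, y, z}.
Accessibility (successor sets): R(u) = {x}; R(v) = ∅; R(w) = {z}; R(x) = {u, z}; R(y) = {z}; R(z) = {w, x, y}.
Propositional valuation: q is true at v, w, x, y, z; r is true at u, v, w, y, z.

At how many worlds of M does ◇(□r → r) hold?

4

Recall that □ψ holds at a world iff ψ holds at every accessible world, and ◇ψ holds iff ψ holds at some accessible world.
Let φ = ◇(□r → r). Evaluate φ at each world:
  u (successors {x}): φ is false.
  v (successors ∅): φ is false.
  w (successors {z}): φ is true.
  x (successors {u, z}): φ is true.
  y (successors {z}): φ is true.
  z (successors {w, x, y}): φ is true.
For instance, at w:
  At w: ◇(□r → r) requires □r → r at some successor in {z}.
    □r → r holds at z, so ◇(□r → r) is true at w.
      At z: □r is false, r is true, so □r → r is true.
Satisfying worlds: {w, x, y, z}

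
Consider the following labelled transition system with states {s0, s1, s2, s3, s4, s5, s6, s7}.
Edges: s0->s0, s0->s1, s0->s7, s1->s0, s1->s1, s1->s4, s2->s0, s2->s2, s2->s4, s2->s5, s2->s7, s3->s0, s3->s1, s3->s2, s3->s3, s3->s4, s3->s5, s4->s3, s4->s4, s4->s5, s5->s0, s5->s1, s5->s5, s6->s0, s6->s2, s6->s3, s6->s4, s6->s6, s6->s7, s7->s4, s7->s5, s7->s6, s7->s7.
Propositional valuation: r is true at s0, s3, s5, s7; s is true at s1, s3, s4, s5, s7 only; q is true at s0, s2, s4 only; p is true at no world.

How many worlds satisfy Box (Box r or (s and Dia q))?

Recall that Box ψ holds at a world iff ψ holds at every accessible world, and Dia ψ holds iff ψ holds at some accessible world.
Let φ = Box (Box r or (s and Dia q)). Evaluate φ at each world:
  s0 (successors {s0, s1, s7}): φ is false.
  s1 (successors {s0, s1, s4}): φ is false.
  s2 (successors {s0, s2, s4, s5, s7}): φ is false.
  s3 (successors {s0, s1, s2, s3, s4, s5}): φ is false.
  s4 (successors {s3, s4, s5}): φ is true.
  s5 (successors {s0, s1, s5}): φ is false.
  s6 (successors {s0, s2, s3, s4, s6, s7}): φ is false.
  s7 (successors {s4, s5, s6, s7}): φ is false.
For instance, at s4:
  At s4: Box (Box r or (s and Dia q)) requires Box r or (s and Dia q) at every successor {s3, s4, s5}.
      At s3: Box r is false, s and Dia q is true, so Box r or (s and Dia q) is true.
      At s4: Box r is false, s and Dia q is true, so Box r or (s and Dia q) is true.
      At s5: Box r is false, s and Dia q is true, so Box r or (s and Dia q) is true.
  So Box (Box r or (s and Dia q)) is true at s4.
Satisfying worlds: {s4}

1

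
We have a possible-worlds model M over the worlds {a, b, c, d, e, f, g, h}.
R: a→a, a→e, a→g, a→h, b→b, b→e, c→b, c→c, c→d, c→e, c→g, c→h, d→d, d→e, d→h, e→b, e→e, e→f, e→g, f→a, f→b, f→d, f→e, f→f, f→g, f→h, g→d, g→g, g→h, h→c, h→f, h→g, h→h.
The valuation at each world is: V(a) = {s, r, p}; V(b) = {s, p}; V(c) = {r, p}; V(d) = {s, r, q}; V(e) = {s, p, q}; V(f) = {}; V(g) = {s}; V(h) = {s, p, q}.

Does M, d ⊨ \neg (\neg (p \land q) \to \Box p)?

Yes

At d: \neg (p \land q) \to \Box p is false, so \neg (\neg (p \land q) \to \Box p) is true.
  At d: \neg (p \land q) is true, \Box p is false, so \neg (p \land q) \to \Box p is false.
    At d: \Box p requires p at every successor {d, e, h}.
      p fails at d, so \Box p is false at d.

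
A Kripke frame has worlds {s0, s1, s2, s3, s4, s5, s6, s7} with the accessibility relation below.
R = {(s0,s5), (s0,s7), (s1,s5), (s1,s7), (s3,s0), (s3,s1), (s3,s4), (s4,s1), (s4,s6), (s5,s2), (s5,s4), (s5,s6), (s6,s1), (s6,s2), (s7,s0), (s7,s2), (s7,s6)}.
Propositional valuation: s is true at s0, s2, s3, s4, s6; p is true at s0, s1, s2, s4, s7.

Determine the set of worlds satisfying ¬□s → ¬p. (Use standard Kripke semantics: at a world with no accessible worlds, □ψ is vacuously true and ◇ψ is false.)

Recall that □ψ holds at a world iff ψ holds at every accessible world, and ◇ψ holds iff ψ holds at some accessible world.
Let φ = ¬□s → ¬p. Evaluate φ at each world:
  s0 (successors {s5, s7}): φ is false.
  s1 (successors {s5, s7}): φ is false.
  s2 (successors ∅): φ is true.
  s3 (successors {s0, s1, s4}): φ is true.
  s4 (successors {s1, s6}): φ is false.
  s5 (successors {s2, s4, s6}): φ is true.
  s6 (successors {s1, s2}): φ is true.
  s7 (successors {s0, s2, s6}): φ is true.
For instance, at s6:
  At s6: ¬□s is true, ¬p is true, so ¬□s → ¬p is true.
    At s6: □s is false, so ¬□s is true.
      At s6: □s requires s at every successor {s1, s2}.
        s fails at s1, so □s is false at s6.
Satisfying worlds: {s2, s3, s5, s6, s7}

s2, s3, s5, s6, s7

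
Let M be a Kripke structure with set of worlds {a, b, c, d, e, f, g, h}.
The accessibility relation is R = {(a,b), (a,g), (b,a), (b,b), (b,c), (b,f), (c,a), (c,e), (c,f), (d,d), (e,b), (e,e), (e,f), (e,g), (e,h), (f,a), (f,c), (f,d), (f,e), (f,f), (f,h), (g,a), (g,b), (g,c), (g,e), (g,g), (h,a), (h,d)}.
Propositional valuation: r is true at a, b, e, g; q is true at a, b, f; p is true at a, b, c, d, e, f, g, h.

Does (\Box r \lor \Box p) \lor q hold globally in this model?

Yes

Let φ = (\Box r \lor \Box p) \lor q. Evaluate φ at each world:
  a (successors {b, g}): φ is true.
  b (successors {a, b, c, f}): φ is true.
  c (successors {a, e, f}): φ is true.
  d (successors {d}): φ is true.
  e (successors {b, e, f, g, h}): φ is true.
  f (successors {a, c, d, e, f, h}): φ is true.
  g (successors {a, b, c, e, g}): φ is true.
  h (successors {a, d}): φ is true.
For instance, at e:
  At e: \Box r \lor \Box p is true, q is false, so (\Box r \lor \Box p) \lor q is true.
    At e: \Box r is false, \Box p is true, so \Box r \lor \Box p is true.
      At e: \Box r requires r at every successor {b, e, f, g, h}.
        r fails at f, so \Box r is false at e.
      At e: \Box p requires p at every successor {b, e, f, g, h}.
        At b: p is true.
        At e: p is true.
        At f: p is true.
        At g: p is true.
        At h: p is true.
      So \Box p is true at e.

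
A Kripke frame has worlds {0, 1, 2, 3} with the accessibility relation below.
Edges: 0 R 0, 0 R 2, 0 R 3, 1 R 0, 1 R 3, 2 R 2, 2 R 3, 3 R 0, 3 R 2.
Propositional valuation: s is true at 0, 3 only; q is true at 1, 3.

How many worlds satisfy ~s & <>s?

Let φ = ~s & <>s. Evaluate φ at each world:
  0 (successors {0, 2, 3}): φ is false.
  1 (successors {0, 3}): φ is true.
  2 (successors {2, 3}): φ is true.
  3 (successors {0, 2}): φ is false.
For instance, at 0:
  At 0: ~s is false, <>s is true, so ~s & <>s is false.
    At 0: <>s requires s at some successor in {0, 2, 3}.
      s holds at 0, so <>s is true at 0.
Satisfying worlds: {1, 2}

2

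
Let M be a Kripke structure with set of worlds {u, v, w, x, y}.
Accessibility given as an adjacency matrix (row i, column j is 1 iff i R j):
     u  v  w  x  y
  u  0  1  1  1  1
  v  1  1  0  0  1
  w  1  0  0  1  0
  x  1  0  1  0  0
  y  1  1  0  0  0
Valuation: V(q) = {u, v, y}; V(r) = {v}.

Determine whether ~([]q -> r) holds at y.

Yes

At y: []q -> r is false, so ~([]q -> r) is true.
  At y: []q is true, r is false, so []q -> r is false.
    At y: []q requires q at every successor {u, v}.
      At u: q is true.
      At v: q is true.
    So []q is true at y.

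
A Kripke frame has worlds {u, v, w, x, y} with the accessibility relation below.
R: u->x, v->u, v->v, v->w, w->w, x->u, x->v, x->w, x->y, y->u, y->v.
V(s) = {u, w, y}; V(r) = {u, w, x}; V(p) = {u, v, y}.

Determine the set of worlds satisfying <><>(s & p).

Let φ = <><>(s & p). Evaluate φ at each world:
  u (successors {x}): φ is true.
  v (successors {u, v, w}): φ is true.
  w (successors {w}): φ is false.
  x (successors {u, v, w, y}): φ is true.
  y (successors {u, v}): φ is true.
For instance, at u:
  At u: <><>(s & p) requires <>(s & p) at some successor in {x}.
    <>(s & p) holds at x, so <><>(s & p) is true at u.
      At x: <>(s & p) requires s & p at some successor in {u, v, w, y}.
        s & p holds at u, so <>(s & p) is true at x.
Satisfying worlds: {u, v, x, y}

u, v, x, y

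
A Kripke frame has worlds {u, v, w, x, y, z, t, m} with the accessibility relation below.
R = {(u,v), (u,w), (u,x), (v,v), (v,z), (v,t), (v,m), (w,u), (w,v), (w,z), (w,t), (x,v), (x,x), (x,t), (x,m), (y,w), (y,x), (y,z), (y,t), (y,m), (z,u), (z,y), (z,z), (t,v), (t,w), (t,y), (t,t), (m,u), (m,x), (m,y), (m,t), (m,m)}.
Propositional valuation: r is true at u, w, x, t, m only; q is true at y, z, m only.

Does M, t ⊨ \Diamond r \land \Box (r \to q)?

At t: \Diamond r is true, \Box (r \to q) is false, so \Diamond r \land \Box (r \to q) is false.
  At t: \Diamond r requires r at some successor in {v, w, y, t}.
    r holds at w, so \Diamond r is true at t.
  At t: \Box (r \to q) requires r \to q at every successor {v, w, y, t}.
    r \to q fails at w, so \Box (r \to q) is false at t.

No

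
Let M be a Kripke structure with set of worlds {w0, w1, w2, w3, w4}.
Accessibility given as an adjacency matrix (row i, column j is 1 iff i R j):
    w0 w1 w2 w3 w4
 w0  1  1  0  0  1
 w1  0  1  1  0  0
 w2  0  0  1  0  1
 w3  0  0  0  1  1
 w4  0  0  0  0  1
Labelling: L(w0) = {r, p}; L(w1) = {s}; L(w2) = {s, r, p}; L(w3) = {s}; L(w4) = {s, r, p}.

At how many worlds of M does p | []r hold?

3

Let φ = p | []r. Evaluate φ at each world:
  w0 (successors {w0, w1, w4}): φ is true.
  w1 (successors {w1, w2}): φ is false.
  w2 (successors {w2, w4}): φ is true.
  w3 (successors {w3, w4}): φ is false.
  w4 (successors {w4}): φ is true.
For instance, at w4:
  At w4: p is true, []r is true, so p | []r is true.
    At w4: []r requires r at every successor {w4}.
      At w4: r is true.
    So []r is true at w4.
Satisfying worlds: {w0, w2, w4}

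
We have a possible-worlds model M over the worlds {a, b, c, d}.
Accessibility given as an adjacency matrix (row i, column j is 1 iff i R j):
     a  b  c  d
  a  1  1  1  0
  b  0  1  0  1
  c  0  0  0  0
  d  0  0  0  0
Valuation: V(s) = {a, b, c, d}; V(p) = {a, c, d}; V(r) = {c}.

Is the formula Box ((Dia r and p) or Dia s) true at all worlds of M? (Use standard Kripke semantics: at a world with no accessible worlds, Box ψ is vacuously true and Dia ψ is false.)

No

Let φ = Box ((Dia r and p) or Dia s). Evaluate φ at each world:
  a (successors {a, b, c}): φ is false.
  b (successors {b, d}): φ is false.
  c (successors ∅): φ is true.
  d (successors ∅): φ is true.
Detail at a (counterexample):
  At a: Box ((Dia r and p) or Dia s) requires (Dia r and p) or Dia s at every successor {a, b, c}.
    (Dia r and p) or Dia s fails at c, so Box ((Dia r and p) or Dia s) is false at a.
      At c: Dia r and p is false, Dia s is false, so (Dia r and p) or Dia s is false.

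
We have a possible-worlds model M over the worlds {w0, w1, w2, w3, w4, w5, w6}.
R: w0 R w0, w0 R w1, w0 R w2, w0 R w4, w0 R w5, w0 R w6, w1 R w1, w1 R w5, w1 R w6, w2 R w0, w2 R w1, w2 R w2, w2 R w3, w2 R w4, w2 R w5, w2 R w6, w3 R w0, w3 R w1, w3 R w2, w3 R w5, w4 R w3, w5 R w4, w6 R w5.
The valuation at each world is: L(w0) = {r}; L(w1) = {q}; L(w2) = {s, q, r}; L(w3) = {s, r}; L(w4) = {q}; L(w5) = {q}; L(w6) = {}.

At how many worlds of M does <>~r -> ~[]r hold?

Let φ = <>~r -> ~[]r. Evaluate φ at each world:
  w0 (successors {w0, w1, w2, w4, w5, w6}): φ is true.
  w1 (successors {w1, w5, w6}): φ is true.
  w2 (successors {w0, w1, w2, w3, w4, w5, w6}): φ is true.
  w3 (successors {w0, w1, w2, w5}): φ is true.
  w4 (successors {w3}): φ is true.
  w5 (successors {w4}): φ is true.
  w6 (successors {w5}): φ is true.
For instance, at w5:
  At w5: <>~r is true, ~[]r is true, so <>~r -> ~[]r is true.
    At w5: <>~r requires ~r at some successor in {w4}.
      ~r holds at w4, so <>~r is true at w5.
    At w5: []r is false, so ~[]r is true.
      At w5: []r requires r at every successor {w4}.
        r fails at w4, so []r is false at w5.
Satisfying worlds: {w0, w1, w2, w3, w4, w5, w6}

7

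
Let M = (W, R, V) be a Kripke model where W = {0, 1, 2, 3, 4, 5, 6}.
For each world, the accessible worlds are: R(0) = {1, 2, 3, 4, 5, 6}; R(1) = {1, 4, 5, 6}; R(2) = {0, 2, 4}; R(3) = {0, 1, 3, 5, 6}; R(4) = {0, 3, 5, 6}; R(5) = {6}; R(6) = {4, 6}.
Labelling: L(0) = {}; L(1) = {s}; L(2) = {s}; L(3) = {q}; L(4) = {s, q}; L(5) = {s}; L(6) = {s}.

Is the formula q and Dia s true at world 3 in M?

Yes

At 3: q is true, Dia s is true, so q and Dia s is true.
  At 3: Dia s requires s at some successor in {0, 1, 3, 5, 6}.
    s holds at 1, so Dia s is true at 3.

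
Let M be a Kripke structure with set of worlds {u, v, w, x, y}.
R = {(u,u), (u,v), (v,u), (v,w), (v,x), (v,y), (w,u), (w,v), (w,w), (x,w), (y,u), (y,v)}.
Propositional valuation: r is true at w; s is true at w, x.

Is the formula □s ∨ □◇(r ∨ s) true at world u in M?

No

At u: □s is false, □◇(r ∨ s) is false, so □s ∨ □◇(r ∨ s) is false.
  At u: □s requires s at every successor {u, v}.
    s fails at u, so □s is false at u.
  At u: □◇(r ∨ s) requires ◇(r ∨ s) at every successor {u, v}.
    ◇(r ∨ s) fails at u, so □◇(r ∨ s) is false at u.
      At u: ◇(r ∨ s) requires r ∨ s at some successor in {u, v}.
        At u: r ∨ s is false.
        At v: r ∨ s is false.
      So ◇(r ∨ s) is false at u.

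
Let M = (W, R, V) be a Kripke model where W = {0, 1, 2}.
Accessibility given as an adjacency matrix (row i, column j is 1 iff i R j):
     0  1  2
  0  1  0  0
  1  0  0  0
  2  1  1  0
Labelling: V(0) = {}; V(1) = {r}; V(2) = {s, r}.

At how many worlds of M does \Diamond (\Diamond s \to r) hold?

Recall that \Diamond ψ holds at a world iff ψ holds at some accessible world.
Let φ = \Diamond (\Diamond s \to r). Evaluate φ at each world:
  0 (successors {0}): φ is true.
  1 (successors ∅): φ is false.
  2 (successors {0, 1}): φ is true.
For instance, at 0:
  At 0: \Diamond (\Diamond s \to r) requires \Diamond s \to r at some successor in {0}.
    \Diamond s \to r holds at 0, so \Diamond (\Diamond s \to r) is true at 0.
      At 0: \Diamond s is false, r is false, so \Diamond s \to r is true.
Satisfying worlds: {0, 2}

2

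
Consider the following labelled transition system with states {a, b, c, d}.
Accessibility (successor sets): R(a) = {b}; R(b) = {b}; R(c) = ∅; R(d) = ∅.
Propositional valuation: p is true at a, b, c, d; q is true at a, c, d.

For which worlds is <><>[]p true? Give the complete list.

a, b

Let φ = <><>[]p. Evaluate φ at each world:
  a (successors {b}): φ is true.
  b (successors {b}): φ is true.
  c (successors ∅): φ is false.
  d (successors ∅): φ is false.
For instance, at b:
  At b: <><>[]p requires <>[]p at some successor in {b}.
    <>[]p holds at b, so <><>[]p is true at b.
      At b: <>[]p requires []p at some successor in {b}.
        []p holds at b, so <>[]p is true at b.
Satisfying worlds: {a, b}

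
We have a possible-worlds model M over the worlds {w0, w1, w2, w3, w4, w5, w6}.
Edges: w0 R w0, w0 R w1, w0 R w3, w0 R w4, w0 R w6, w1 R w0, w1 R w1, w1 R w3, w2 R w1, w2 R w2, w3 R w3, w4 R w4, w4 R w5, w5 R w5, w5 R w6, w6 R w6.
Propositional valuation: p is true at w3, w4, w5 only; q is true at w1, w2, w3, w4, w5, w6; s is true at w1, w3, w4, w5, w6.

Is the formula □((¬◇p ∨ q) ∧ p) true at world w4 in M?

Yes

At w4: □((¬◇p ∨ q) ∧ p) requires (¬◇p ∨ q) ∧ p at every successor {w4, w5}.
    At w4: ¬◇p ∨ q is true, p is true, so (¬◇p ∨ q) ∧ p is true.
      At w4: ¬◇p is false, q is true, so ¬◇p ∨ q is true.
    At w5: ¬◇p ∨ q is true, p is true, so (¬◇p ∨ q) ∧ p is true.
      At w5: ¬◇p is false, q is true, so ¬◇p ∨ q is true.
So □((¬◇p ∨ q) ∧ p) is true at w4.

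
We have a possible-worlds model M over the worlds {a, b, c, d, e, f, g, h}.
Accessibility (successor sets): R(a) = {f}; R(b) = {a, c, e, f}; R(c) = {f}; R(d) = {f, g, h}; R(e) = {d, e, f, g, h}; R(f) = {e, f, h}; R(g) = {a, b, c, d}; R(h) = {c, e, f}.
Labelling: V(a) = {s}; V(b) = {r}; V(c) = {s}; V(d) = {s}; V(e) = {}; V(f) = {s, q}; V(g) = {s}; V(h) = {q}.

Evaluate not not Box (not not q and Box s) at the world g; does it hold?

No

At g: not Box (not not q and Box s) is true, so not not Box (not not q and Box s) is false.
  At g: Box (not not q and Box s) is false, so not Box (not not q and Box s) is true.
    At g: Box (not not q and Box s) requires not not q and Box s at every successor {a, b, c, d}.
      not not q and Box s fails at a, so Box (not not q and Box s) is false at g.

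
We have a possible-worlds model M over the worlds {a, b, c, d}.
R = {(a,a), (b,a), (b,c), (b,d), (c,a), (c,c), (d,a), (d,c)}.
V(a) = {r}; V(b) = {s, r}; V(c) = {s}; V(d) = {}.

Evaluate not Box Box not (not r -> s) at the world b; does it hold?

At b: Box Box not (not r -> s) is false, so not Box Box not (not r -> s) is true.
  At b: Box Box not (not r -> s) requires Box not (not r -> s) at every successor {a, c, d}.
    Box not (not r -> s) fails at a, so Box Box not (not r -> s) is false at b.
      At a: Box not (not r -> s) requires not (not r -> s) at every successor {a}.
        not (not r -> s) fails at a, so Box not (not r -> s) is false at a.

Yes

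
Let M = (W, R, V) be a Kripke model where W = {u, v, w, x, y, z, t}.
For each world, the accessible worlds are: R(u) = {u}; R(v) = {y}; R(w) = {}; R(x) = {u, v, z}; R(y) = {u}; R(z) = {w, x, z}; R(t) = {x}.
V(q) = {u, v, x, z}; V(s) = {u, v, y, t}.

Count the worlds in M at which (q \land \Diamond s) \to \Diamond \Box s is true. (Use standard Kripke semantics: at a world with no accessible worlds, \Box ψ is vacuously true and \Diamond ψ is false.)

7

Let φ = (q \land \Diamond s) \to \Diamond \Box s. Evaluate φ at each world:
  u (successors {u}): φ is true.
  v (successors {y}): φ is true.
  w (successors ∅): φ is true.
  x (successors {u, v, z}): φ is true.
  y (successors {u}): φ is true.
  z (successors {w, x, z}): φ is true.
  t (successors {x}): φ is true.
For instance, at u:
  At u: q \land \Diamond s is true, \Diamond \Box s is true, so (q \land \Diamond s) \to \Diamond \Box s is true.
    At u: q is true, \Diamond s is true, so q \land \Diamond s is true.
      At u: \Diamond s requires s at some successor in {u}.
        s holds at u, so \Diamond s is true at u.
    At u: \Diamond \Box s requires \Box s at some successor in {u}.
      \Box s holds at u, so \Diamond \Box s is true at u.
Satisfying worlds: {u, v, w, x, y, z, t}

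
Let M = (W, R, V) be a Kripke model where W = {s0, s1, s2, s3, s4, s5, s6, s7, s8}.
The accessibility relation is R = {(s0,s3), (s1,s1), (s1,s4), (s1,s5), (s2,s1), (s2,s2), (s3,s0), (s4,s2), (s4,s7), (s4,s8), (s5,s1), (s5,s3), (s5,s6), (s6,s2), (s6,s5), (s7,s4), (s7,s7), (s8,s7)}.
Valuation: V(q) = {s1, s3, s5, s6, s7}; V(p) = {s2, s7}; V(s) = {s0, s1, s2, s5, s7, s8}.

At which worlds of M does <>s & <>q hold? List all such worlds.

s1, s2, s4, s5, s6, s7, s8

Recall that <>ψ holds at a world iff ψ holds at some accessible world.
Let φ = <>s & <>q. Evaluate φ at each world:
  s0 (successors {s3}): φ is false.
  s1 (successors {s1, s4, s5}): φ is true.
  s2 (successors {s1, s2}): φ is true.
  s3 (successors {s0}): φ is false.
  s4 (successors {s2, s7, s8}): φ is true.
  s5 (successors {s1, s3, s6}): φ is true.
  s6 (successors {s2, s5}): φ is true.
  s7 (successors {s4, s7}): φ is true.
  s8 (successors {s7}): φ is true.
For instance, at s1:
  At s1: <>s is true, <>q is true, so <>s & <>q is true.
    At s1: <>s requires s at some successor in {s1, s4, s5}.
      s holds at s1, so <>s is true at s1.
    At s1: <>q requires q at some successor in {s1, s4, s5}.
      q holds at s1, so <>q is true at s1.
Satisfying worlds: {s1, s2, s4, s5, s6, s7, s8}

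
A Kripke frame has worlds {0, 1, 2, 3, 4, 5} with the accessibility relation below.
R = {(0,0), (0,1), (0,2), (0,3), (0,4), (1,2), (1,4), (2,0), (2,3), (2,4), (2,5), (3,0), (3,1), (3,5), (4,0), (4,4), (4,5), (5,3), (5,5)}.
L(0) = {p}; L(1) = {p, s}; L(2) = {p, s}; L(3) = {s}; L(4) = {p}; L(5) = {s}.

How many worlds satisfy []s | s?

4

Recall that []ψ holds at a world iff ψ holds at every accessible world, and <>ψ holds iff ψ holds at some accessible world.
Let φ = []s | s. Evaluate φ at each world:
  0 (successors {0, 1, 2, 3, 4}): φ is false.
  1 (successors {2, 4}): φ is true.
  2 (successors {0, 3, 4, 5}): φ is true.
  3 (successors {0, 1, 5}): φ is true.
  4 (successors {0, 4, 5}): φ is false.
  5 (successors {3, 5}): φ is true.
For instance, at 2:
  At 2: []s is false, s is true, so []s | s is true.
    At 2: []s requires s at every successor {0, 3, 4, 5}.
      s fails at 0, so []s is false at 2.
Satisfying worlds: {1, 2, 3, 5}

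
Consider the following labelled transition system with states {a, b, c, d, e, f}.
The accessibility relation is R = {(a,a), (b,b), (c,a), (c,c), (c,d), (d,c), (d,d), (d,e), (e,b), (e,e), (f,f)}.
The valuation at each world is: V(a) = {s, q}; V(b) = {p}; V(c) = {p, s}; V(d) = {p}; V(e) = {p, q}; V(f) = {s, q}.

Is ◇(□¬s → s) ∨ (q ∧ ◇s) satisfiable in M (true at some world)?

Let φ = ◇(□¬s → s) ∨ (q ∧ ◇s). Evaluate φ at each world:
  a (successors {a}): φ is true.
  b (successors {b}): φ is false.
  c (successors {a, c, d}): φ is true.
  d (successors {c, d, e}): φ is true.
  e (successors {b, e}): φ is false.
  f (successors {f}): φ is true.
Detail at a (witness):
  At a: ◇(□¬s → s) is true, q ∧ ◇s is true, so ◇(□¬s → s) ∨ (q ∧ ◇s) is true.
    At a: ◇(□¬s → s) requires □¬s → s at some successor in {a}.
      □¬s → s holds at a, so ◇(□¬s → s) is true at a.
    At a: q is true, ◇s is true, so q ∧ ◇s is true.
      At a: ◇s requires s at some successor in {a}.
        s holds at a, so ◇s is true at a.

Yes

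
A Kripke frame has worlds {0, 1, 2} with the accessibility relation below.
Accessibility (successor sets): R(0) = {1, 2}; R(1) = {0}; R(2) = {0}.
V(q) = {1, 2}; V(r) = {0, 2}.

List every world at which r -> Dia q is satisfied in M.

Let φ = r -> Dia q. Evaluate φ at each world:
  0 (successors {1, 2}): φ is true.
  1 (successors {0}): φ is true.
  2 (successors {0}): φ is false.
For instance, at 1:
  At 1: r is false, Dia q is false, so r -> Dia q is true.
    At 1: Dia q requires q at some successor in {0}.
      At 0: q is false.
    So Dia q is false at 1.
Satisfying worlds: {0, 1}

0, 1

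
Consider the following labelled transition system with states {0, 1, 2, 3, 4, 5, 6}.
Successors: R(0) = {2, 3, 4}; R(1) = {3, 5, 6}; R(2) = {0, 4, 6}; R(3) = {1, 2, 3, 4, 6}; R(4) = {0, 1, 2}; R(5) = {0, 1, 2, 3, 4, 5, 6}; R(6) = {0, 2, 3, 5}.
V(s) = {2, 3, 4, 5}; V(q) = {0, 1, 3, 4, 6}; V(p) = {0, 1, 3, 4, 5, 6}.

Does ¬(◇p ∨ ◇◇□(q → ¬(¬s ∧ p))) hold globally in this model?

Recall that □ψ holds at a world iff ψ holds at every accessible world, and ◇ψ holds iff ψ holds at some accessible world.
Let φ = ¬(◇p ∨ ◇◇□(q → ¬(¬s ∧ p))). Evaluate φ at each world:
  0 (successors {2, 3, 4}): φ is false.
  1 (successors {3, 5, 6}): φ is false.
  2 (successors {0, 4, 6}): φ is false.
  3 (successors {1, 2, 3, 4, 6}): φ is false.
  4 (successors {0, 1, 2}): φ is false.
  5 (successors {0, 1, 2, 3, 4, 5, 6}): φ is false.
  6 (successors {0, 2, 3, 5}): φ is false.
Detail at 0 (counterexample):
  At 0: ◇p ∨ ◇◇□(q → ¬(¬s ∧ p)) is true, so ¬(◇p ∨ ◇◇□(q → ¬(¬s ∧ p))) is false.
    At 0: ◇p is true, ◇◇□(q → ¬(¬s ∧ p)) is true, so ◇p ∨ ◇◇□(q → ¬(¬s ∧ p)) is true.
      At 0: ◇p requires p at some successor in {2, 3, 4}.
        p holds at 3, so ◇p is true at 0.
      At 0: ◇◇□(q → ¬(¬s ∧ p)) requires ◇□(q → ¬(¬s ∧ p)) at some successor in {2, 3, 4}.
        ◇□(q → ¬(¬s ∧ p)) holds at 2, so ◇◇□(q → ¬(¬s ∧ p)) is true at 0.

No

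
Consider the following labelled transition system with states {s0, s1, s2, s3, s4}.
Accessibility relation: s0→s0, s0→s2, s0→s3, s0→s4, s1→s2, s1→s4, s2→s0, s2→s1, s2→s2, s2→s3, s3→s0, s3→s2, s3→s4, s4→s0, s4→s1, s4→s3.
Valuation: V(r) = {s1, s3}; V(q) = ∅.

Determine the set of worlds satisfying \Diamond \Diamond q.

Let φ = \Diamond \Diamond q. Evaluate φ at each world:
  s0 (successors {s0, s2, s3, s4}): φ is false.
  s1 (successors {s2, s4}): φ is false.
  s2 (successors {s0, s1, s2, s3}): φ is false.
  s3 (successors {s0, s2, s4}): φ is false.
  s4 (successors {s0, s1, s3}): φ is false.
For instance, at s3:
  At s3: \Diamond \Diamond q requires \Diamond q at some successor in {s0, s2, s4}.
    At s0: \Diamond q is false.
    At s2: \Diamond q is false.
    At s4: \Diamond q is false.
  So \Diamond \Diamond q is false at s3.
Satisfying worlds: none.

none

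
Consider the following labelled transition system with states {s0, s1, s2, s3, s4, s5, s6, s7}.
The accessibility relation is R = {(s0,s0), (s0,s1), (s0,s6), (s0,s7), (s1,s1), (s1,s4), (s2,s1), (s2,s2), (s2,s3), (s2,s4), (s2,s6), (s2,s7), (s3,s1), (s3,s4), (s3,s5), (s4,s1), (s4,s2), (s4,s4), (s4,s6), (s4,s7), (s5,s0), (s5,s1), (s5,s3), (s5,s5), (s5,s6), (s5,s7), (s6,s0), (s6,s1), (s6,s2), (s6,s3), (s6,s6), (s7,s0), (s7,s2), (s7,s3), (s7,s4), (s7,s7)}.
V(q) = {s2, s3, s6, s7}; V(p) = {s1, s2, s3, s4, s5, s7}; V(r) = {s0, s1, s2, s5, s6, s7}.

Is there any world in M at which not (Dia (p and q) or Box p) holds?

Let φ = not (Dia (p and q) or Box p). Evaluate φ at each world:
  s0 (successors {s0, s1, s6, s7}): φ is false.
  s1 (successors {s1, s4}): φ is false.
  s2 (successors {s1, s2, s3, s4, s6, s7}): φ is false.
  s3 (successors {s1, s4, s5}): φ is false.
  s4 (successors {s1, s2, s4, s6, s7}): φ is false.
  s5 (successors {s0, s1, s3, s5, s6, s7}): φ is false.
  s6 (successors {s0, s1, s2, s3, s6}): φ is false.
  s7 (successors {s0, s2, s3, s4, s7}): φ is false.
For instance, at s0:
  At s0: Dia (p and q) or Box p is true, so not (Dia (p and q) or Box p) is false.
    At s0: Dia (p and q) is true, Box p is false, so Dia (p and q) or Box p is true.
      At s0: Dia (p and q) requires p and q at some successor in {s0, s1, s6, s7}.
        p and q holds at s7, so Dia (p and q) is true at s0.
      At s0: Box p requires p at every successor {s0, s1, s6, s7}.
        p fails at s0, so Box p is false at s0.

No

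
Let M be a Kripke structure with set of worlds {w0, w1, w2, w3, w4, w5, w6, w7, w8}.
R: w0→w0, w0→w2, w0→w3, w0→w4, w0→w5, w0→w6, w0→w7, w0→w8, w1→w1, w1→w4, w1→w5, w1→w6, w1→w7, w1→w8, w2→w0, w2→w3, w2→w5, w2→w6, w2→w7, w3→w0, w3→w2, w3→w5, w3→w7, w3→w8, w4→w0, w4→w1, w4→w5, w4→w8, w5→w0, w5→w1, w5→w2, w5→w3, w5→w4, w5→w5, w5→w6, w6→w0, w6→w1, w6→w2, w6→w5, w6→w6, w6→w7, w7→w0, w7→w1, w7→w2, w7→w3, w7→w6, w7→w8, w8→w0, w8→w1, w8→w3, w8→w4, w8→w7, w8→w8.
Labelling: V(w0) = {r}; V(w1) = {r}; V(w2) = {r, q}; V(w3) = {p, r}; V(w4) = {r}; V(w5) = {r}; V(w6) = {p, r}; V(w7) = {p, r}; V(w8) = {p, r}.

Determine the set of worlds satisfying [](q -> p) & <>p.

Let φ = [](q -> p) & <>p. Evaluate φ at each world:
  w0 (successors {w0, w2, w3, w4, w5, w6, w7, w8}): φ is false.
  w1 (successors {w1, w4, w5, w6, w7, w8}): φ is true.
  w2 (successors {w0, w3, w5, w6, w7}): φ is true.
  w3 (successors {w0, w2, w5, w7, w8}): φ is false.
  w4 (successors {w0, w1, w5, w8}): φ is true.
  w5 (successors {w0, w1, w2, w3, w4, w5, w6}): φ is false.
  w6 (successors {w0, w1, w2, w5, w6, w7}): φ is false.
  w7 (successors {w0, w1, w2, w3, w6, w8}): φ is false.
  w8 (successors {w0, w1, w3, w4, w7, w8}): φ is true.
For instance, at w5:
  At w5: [](q -> p) is false, <>p is true, so [](q -> p) & <>p is false.
    At w5: [](q -> p) requires q -> p at every successor {w0, w1, w2, w3, w4, w5, w6}.
      q -> p fails at w2, so [](q -> p) is false at w5.
    At w5: <>p requires p at some successor in {w0, w1, w2, w3, w4, w5, w6}.
      p holds at w3, so <>p is true at w5.
Satisfying worlds: {w1, w2, w4, w8}

w1, w2, w4, w8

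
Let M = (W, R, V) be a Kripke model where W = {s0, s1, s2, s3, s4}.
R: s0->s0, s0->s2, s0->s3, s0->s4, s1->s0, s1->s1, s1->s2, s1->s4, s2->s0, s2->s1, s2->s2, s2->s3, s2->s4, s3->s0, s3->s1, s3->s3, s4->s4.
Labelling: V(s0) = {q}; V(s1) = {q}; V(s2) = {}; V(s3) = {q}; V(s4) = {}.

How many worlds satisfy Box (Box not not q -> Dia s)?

2

Recall that Box ψ holds at a world iff ψ holds at every accessible world, and Dia ψ holds iff ψ holds at some accessible world.
Let φ = Box (Box not not q -> Dia s). Evaluate φ at each world:
  s0 (successors {s0, s2, s3, s4}): φ is false.
  s1 (successors {s0, s1, s2, s4}): φ is true.
  s2 (successors {s0, s1, s2, s3, s4}): φ is false.
  s3 (successors {s0, s1, s3}): φ is false.
  s4 (successors {s4}): φ is true.
For instance, at s1:
  At s1: Box (Box not not q -> Dia s) requires Box not not q -> Dia s at every successor {s0, s1, s2, s4}.
    At s0: Box not not q -> Dia s is true.
    At s1: Box not not q -> Dia s is true.
    At s2: Box not not q -> Dia s is true.
    At s4: Box not not q -> Dia s is true.
  So Box (Box not not q -> Dia s) is true at s1.
Satisfying worlds: {s1, s4}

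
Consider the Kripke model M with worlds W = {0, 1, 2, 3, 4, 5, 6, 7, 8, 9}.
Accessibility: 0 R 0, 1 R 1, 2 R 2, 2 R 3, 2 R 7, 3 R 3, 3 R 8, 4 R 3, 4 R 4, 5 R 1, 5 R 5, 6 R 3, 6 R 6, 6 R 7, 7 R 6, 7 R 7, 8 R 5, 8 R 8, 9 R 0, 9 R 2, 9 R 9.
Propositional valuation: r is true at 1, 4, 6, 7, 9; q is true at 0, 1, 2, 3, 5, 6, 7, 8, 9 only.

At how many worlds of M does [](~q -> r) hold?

Let φ = [](~q -> r). Evaluate φ at each world:
  0 (successors {0}): φ is true.
  1 (successors {1}): φ is true.
  2 (successors {2, 3, 7}): φ is true.
  3 (successors {3, 8}): φ is true.
  4 (successors {3, 4}): φ is true.
  5 (successors {1, 5}): φ is true.
  6 (successors {3, 6, 7}): φ is true.
  7 (successors {6, 7}): φ is true.
  8 (successors {5, 8}): φ is true.
  9 (successors {0, 2, 9}): φ is true.
For instance, at 7:
  At 7: [](~q -> r) requires ~q -> r at every successor {6, 7}.
    At 6: ~q -> r is true.
    At 7: ~q -> r is true.
  So [](~q -> r) is true at 7.
Satisfying worlds: {0, 1, 2, 3, 4, 5, 6, 7, 8, 9}

10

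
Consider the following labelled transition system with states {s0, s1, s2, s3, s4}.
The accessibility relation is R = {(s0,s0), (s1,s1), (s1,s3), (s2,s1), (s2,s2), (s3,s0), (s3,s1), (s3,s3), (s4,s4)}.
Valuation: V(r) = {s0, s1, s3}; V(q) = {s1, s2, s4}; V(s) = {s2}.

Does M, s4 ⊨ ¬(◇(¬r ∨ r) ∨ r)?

Recall that ◇ψ holds at a world iff ψ holds at some accessible world.
At s4: ◇(¬r ∨ r) ∨ r is true, so ¬(◇(¬r ∨ r) ∨ r) is false.
  At s4: ◇(¬r ∨ r) is true, r is false, so ◇(¬r ∨ r) ∨ r is true.
    At s4: ◇(¬r ∨ r) requires ¬r ∨ r at some successor in {s4}.
      ¬r ∨ r holds at s4, so ◇(¬r ∨ r) is true at s4.

No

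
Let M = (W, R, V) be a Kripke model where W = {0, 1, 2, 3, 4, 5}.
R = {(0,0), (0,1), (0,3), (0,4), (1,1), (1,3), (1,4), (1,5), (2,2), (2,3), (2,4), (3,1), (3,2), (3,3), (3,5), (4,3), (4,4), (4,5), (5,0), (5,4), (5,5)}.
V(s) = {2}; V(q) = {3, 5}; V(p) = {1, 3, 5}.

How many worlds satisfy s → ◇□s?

Let φ = s → ◇□s. Evaluate φ at each world:
  0 (successors {0, 1, 3, 4}): φ is true.
  1 (successors {1, 3, 4, 5}): φ is true.
  2 (successors {2, 3, 4}): φ is false.
  3 (successors {1, 2, 3, 5}): φ is true.
  4 (successors {3, 4, 5}): φ is true.
  5 (successors {0, 4, 5}): φ is true.
For instance, at 0:
  At 0: s is false, ◇□s is false, so s → ◇□s is true.
    At 0: ◇□s requires □s at some successor in {0, 1, 3, 4}.
      At 0: □s is false.
      At 1: □s is false.
      At 3: □s is false.
      At 4: □s is false.
    So ◇□s is false at 0.
Satisfying worlds: {0, 1, 3, 4, 5}

5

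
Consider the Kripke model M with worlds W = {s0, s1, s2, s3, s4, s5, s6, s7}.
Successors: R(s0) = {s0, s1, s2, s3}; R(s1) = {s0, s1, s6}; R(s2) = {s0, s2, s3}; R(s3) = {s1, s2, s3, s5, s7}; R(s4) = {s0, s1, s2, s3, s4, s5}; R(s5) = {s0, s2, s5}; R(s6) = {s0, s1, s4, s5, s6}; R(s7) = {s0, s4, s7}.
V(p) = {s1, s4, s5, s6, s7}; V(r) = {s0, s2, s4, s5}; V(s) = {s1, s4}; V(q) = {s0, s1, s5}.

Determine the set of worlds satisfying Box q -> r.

Recall that Box ψ holds at a world iff ψ holds at every accessible world, and Dia ψ holds iff ψ holds at some accessible world.
Let φ = Box q -> r. Evaluate φ at each world:
  s0 (successors {s0, s1, s2, s3}): φ is true.
  s1 (successors {s0, s1, s6}): φ is true.
  s2 (successors {s0, s2, s3}): φ is true.
  s3 (successors {s1, s2, s3, s5, s7}): φ is true.
  s4 (successors {s0, s1, s2, s3, s4, s5}): φ is true.
  s5 (successors {s0, s2, s5}): φ is true.
  s6 (successors {s0, s1, s4, s5, s6}): φ is true.
  s7 (successors {s0, s4, s7}): φ is true.
For instance, at s6:
  At s6: Box q is false, r is false, so Box q -> r is true.
    At s6: Box q requires q at every successor {s0, s1, s4, s5, s6}.
      q fails at s4, so Box q is false at s6.
Satisfying worlds: {s0, s1, s2, s3, s4, s5, s6, s7}

s0, s1, s2, s3, s4, s5, s6, s7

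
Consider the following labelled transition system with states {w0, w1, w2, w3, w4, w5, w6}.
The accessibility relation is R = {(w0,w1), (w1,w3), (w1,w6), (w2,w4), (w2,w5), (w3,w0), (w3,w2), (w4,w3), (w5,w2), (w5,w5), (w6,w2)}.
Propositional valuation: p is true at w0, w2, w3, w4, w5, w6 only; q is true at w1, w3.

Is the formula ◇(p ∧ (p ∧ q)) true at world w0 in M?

At w0: ◇(p ∧ (p ∧ q)) requires p ∧ (p ∧ q) at some successor in {w1}.
  At w1: p ∧ (p ∧ q) is false.
So ◇(p ∧ (p ∧ q)) is false at w0.

No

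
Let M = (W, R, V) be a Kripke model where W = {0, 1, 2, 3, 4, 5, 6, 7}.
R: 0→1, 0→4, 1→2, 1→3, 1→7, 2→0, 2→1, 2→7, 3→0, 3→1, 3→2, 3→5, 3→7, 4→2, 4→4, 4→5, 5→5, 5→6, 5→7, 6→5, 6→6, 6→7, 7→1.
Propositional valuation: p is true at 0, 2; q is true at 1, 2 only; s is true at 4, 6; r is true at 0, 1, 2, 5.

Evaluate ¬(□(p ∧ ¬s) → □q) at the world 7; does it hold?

No

At 7: □(p ∧ ¬s) → □q is true, so ¬(□(p ∧ ¬s) → □q) is false.
  At 7: □(p ∧ ¬s) is false, □q is true, so □(p ∧ ¬s) → □q is true.
    At 7: □(p ∧ ¬s) requires p ∧ ¬s at every successor {1}.
      p ∧ ¬s fails at 1, so □(p ∧ ¬s) is false at 7.
    At 7: □q requires q at every successor {1}.
      At 1: q is true.
    So □q is true at 7.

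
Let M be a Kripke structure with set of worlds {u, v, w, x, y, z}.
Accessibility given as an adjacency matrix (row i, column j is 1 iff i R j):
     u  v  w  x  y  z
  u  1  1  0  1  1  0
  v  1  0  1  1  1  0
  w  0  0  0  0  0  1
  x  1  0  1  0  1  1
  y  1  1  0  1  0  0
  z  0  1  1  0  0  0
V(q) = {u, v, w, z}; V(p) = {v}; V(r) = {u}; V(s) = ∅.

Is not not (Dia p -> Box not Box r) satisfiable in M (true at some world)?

Yes

Let φ = not not (Dia p -> Box not Box r). Evaluate φ at each world:
  u (successors {u, v, x, y}): φ is true.
  v (successors {u, w, x, y}): φ is true.
  w (successors {z}): φ is true.
  x (successors {u, w, y, z}): φ is true.
  y (successors {u, v, x}): φ is true.
  z (successors {v, w}): φ is true.
Detail at u (witness):
  At u: not (Dia p -> Box not Box r) is false, so not not (Dia p -> Box not Box r) is true.
    At u: Dia p -> Box not Box r is true, so not (Dia p -> Box not Box r) is false.
      At u: Dia p is true, Box not Box r is true, so Dia p -> Box not Box r is true.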